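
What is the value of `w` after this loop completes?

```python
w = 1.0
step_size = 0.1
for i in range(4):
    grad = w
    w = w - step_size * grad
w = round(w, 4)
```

Gradient descent: w = 1.0 * (1 - 0.1)^4
`w` takes the values: 1.0 → 0.9 → 0.81 → 0.729 → 0.6561

Answer: 0.6561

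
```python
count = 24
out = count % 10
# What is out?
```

Trace:
`count = 24` → count = 24
`out = count % 10` → out = 4
So out = 4

Answer: 4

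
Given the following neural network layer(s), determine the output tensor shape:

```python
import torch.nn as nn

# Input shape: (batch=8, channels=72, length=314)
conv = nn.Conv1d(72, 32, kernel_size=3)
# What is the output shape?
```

Input: (8, 72, 314) -> Output: (8, 32, 312)

Answer: (8, 32, 312)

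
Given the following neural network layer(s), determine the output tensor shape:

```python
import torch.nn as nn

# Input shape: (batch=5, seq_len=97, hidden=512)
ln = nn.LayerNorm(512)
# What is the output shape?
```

Input: (5, 97, 512) -> Output: (5, 97, 512)

Answer: (5, 97, 512)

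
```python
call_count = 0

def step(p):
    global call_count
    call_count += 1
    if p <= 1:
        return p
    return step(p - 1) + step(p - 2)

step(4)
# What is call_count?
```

Calls(p) = 1 + Calls(p-1) + Calls(p-2); Calls(0)=Calls(1)=1. For p=4 this gives 9.

Answer: 9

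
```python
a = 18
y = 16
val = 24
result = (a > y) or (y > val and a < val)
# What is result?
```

Trace:
`a = 18` → a = 18
`y = 16` → y = 16
`val = 24` → val = 24
`result = (a > y) or (y > val and a < val)` → result = True
So result = True

Answer: True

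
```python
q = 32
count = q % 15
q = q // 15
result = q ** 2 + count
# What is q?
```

Trace:
`q = 32` → q = 32
`count = q % 15` → count = 2
`q = q // 15` → q = 2
`result = q ** 2 + count` → result = 6
So q = 2

Answer: 2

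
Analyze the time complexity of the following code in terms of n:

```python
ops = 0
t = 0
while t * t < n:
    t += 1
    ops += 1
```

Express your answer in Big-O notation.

Each loop level contributes: √n. Multiplying the contributions gives O(√n).

Answer: O(√n)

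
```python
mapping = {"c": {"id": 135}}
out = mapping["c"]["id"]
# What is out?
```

Trace:
`mapping = {"c": {"id": 135}}` → mapping = {'c': {'id': 135}}
`out = mapping["c"]["id"]` → out = 135
So out = 135

Answer: 135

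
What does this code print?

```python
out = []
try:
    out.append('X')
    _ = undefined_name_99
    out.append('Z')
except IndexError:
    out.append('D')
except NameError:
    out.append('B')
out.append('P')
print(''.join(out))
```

Execution trace: 'X' (try body) → 'B' (except NameError) → 'P' (after the try/except). Output: XBP

Answer: XBP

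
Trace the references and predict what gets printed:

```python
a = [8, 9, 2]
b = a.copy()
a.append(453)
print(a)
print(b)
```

Key concept: list.copy() creates independent copy.
Step by step:
`a = [8, 9, 2]` → a = [8, 9, 2]
`b = a.copy()` → b = [8, 9, 2]
`a.append(453)` → a = [8, 9, 2, 453]
`print(a)` → prints [8, 9, 2, 453]
`print(b)` → prints [8, 9, 2]

Answer:
[8, 9, 2, 453]
[8, 9, 2]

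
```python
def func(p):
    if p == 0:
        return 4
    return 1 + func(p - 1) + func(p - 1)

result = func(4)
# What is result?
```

func(p) = 1 + 2·func(p-1), func(0)=4. Closed form: (4+1)·2^4 - 1 = 79.

Answer: 79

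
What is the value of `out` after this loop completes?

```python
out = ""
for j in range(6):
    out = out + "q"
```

Repeat 'q' 6 times
`out` takes the values: "" → "q" → "qq" → "qqq" → "qqqq" → "qqqqq" → "qqqqqq"

Answer: "qqqqqq"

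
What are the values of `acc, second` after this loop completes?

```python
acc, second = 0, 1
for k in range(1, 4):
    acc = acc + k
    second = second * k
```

Sum and factorial of 1 to 3
`acc, second` takes the values: (0, 1) → (1, 1) → (3, 1) → (3, 2) → (6, 2) → (6, 6)

Answer: 6, 6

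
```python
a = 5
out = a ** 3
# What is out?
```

Trace:
`a = 5` → a = 5
`out = a ** 3` → out = 125
So out = 125

Answer: 125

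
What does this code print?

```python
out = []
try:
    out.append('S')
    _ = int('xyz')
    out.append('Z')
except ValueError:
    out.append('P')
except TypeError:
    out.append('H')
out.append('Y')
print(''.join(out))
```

Execution trace: 'S' (try body) → 'P' (except ValueError) → 'Y' (after the try/except). Output: SPY

Answer: SPY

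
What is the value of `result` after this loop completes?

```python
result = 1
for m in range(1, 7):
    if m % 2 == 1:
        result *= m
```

Product of odd numbers 1 to 6
`result` takes the values: 1 → 3 → 15

Answer: 15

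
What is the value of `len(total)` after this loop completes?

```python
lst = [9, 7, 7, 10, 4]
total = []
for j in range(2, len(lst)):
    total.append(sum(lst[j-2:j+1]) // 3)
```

Number of 3-element averages
`total` takes the values: [] → [7] → [7, 8] → [7, 8, 7]
So `len(total)` = 3

Answer: 3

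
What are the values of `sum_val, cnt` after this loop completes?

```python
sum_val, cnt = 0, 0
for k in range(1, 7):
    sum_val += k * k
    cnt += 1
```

Sum of squares and count
`sum_val, cnt` takes the values: (0, 0) → (1, 0) → (1, 1) → (5, 1) → (5, 2) → (14, 2) → (14, 3) → (30, 3) → (30, 4) → (55, 4) → (55, 5) → (91, 5) → (91, 6)

Answer: 91, 6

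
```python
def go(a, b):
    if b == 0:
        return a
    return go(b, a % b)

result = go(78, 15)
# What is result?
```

go(78, 15) -> go(15, 3) -> go(3, 0) -> 3

Answer: 3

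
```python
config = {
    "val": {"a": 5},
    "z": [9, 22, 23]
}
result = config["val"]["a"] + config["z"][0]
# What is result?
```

Trace:
`config = { ...` → config = {'val': {'a': 5}, 'z': [9, 22, 23]}
`result = config["val"]["a"] + config["z"][0]` → result = 14
So result = 14

Answer: 14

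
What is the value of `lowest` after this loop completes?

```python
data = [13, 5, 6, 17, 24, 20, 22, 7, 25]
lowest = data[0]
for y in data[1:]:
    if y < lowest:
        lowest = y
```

Minimum of [13, 5, 6, 17, 24, 20, 22, 7, 25]
`lowest` takes the values: 13 → 5

Answer: 5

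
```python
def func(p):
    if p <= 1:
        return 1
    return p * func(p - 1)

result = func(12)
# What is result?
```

func(12) = 12 * 11 * 10 * 9 * 8 * 7 * 6 * 5 * 4 * 3 * 2 * 1 = 479001600

Answer: 479001600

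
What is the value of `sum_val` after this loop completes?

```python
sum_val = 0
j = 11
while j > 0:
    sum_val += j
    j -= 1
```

Sum 11 down to 1
`sum_val` takes the values: 0 → 11 → 21 → 30 → 38 → 45 → 51 → 56 → 60 → 63 → 65 → 66

Answer: 66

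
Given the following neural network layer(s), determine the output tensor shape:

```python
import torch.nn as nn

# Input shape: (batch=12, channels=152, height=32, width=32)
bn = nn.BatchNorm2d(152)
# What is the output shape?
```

Input: (12, 152, 32, 32) -> Output: (12, 152, 32, 32)

Answer: (12, 152, 32, 32)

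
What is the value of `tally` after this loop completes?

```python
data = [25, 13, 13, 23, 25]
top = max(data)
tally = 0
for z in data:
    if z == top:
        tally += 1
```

Count of max value 25 in [25, 13, 13, 23, 25]
`tally` takes the values: 0 → 1 → 2

Answer: 2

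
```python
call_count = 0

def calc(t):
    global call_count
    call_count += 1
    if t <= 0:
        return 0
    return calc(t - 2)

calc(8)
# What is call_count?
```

Linear recursion stepping by 2: 5 calls from t=8 down to ≤0.

Answer: 5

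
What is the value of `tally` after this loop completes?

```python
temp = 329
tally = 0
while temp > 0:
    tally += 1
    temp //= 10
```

Count digits by repeated division by 10
`tally` takes the values: 0 → 1 → 2 → 3

Answer: 3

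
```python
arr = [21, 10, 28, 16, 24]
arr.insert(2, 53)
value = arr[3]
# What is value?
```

Trace:
`arr = [21, 10, 28, 16, 24]` → arr = [21, 10, 28, 16, 24]
`arr.insert(2, 53)` → arr = [21, 10, 53, 28, 16, 24]
`value = arr[3]` → value = 28
So value = 28

Answer: 28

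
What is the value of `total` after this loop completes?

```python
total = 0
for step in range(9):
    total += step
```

Sum of 0 to 8 = 36
`total` takes the values: 0 → 1 → 3 → 6 → 10 → 15 → 21 → 28 → 36

Answer: 36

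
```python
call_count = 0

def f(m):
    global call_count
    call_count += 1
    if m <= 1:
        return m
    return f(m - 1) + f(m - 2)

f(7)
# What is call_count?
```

Calls(m) = 1 + Calls(m-1) + Calls(m-2); Calls(0)=Calls(1)=1. For m=7 this gives 41.

Answer: 41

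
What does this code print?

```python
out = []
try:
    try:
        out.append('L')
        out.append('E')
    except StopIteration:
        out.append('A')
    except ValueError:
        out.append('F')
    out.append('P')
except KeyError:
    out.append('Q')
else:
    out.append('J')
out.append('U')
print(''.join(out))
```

Execution trace: 'L' (inner try body) → 'E' (inner try body, no exception) → 'P' (try body, no exception) → 'J' (else) → 'U' (after the try/except). Output: LEPJU

Answer: LEPJU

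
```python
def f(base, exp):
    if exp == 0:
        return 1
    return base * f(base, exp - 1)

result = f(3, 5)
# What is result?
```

f(3, 5) = 3 * 3 * 3 * 3 * 3 = 243

Answer: 243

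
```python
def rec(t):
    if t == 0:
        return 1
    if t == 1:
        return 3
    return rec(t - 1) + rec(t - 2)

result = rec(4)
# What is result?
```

Build up from base cases: rec(0)=1, rec(1)=3, rec(2)=4, rec(3)=7, rec(4)=11

Answer: 11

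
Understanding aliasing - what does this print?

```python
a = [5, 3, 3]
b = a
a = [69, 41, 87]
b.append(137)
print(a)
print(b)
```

Key concept: rebinding vs mutation: a is rebound to a new list, b still points at the original.
Step by step:
`a = [5, 3, 3]` → a = [5, 3, 3]
`b = a` → b = [5, 3, 3] (same object as a)
`a = [69, 41, 87]` → a = [69, 41, 87]
`b.append(137)` → b = [5, 3, 3, 137]
`print(a)` → prints [69, 41, 87]
`print(b)` → prints [5, 3, 3, 137]

Answer:
[69, 41, 87]
[5, 3, 3, 137]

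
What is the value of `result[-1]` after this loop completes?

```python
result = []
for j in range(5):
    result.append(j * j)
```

Last element of squares 0 to 4
`result` takes the values: [] → [0] → [0, 1] → [0, 1, 4] → [0, 1, 4, 9] → [0, 1, 4, 9, 16]
So `result[-1]` = 16

Answer: 16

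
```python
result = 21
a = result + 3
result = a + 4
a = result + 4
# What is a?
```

Trace:
`result = 21` → result = 21
`a = result + 3` → a = 24
`result = a + 4` → result = 28
`a = result + 4` → a = 32
So a = 32

Answer: 32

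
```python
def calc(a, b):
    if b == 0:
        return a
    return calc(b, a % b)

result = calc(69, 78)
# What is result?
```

calc(69, 78) -> calc(78, 69) -> calc(69, 9) -> calc(9, 6) -> calc(6, 3) -> calc(3, 0) -> 3

Answer: 3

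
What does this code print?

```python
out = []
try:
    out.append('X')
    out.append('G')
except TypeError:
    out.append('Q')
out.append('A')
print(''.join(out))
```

Execution trace: 'X' (try body) → 'G' (try body, no exception) → 'A' (after the try/except). Output: XGA

Answer: XGA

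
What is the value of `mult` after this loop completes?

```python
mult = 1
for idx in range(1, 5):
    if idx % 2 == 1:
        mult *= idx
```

Product of odd numbers 1 to 4
`mult` takes the values: 1 → 3

Answer: 3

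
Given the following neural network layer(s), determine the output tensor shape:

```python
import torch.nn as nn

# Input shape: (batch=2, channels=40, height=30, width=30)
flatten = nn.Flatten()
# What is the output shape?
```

Input: (2, 40, 30, 30) -> Output: (2, 36000)

Answer: (2, 36000)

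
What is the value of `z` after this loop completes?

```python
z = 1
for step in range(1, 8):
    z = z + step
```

Start at 1, add 1 through 7
`z` takes the values: 1 → 2 → 4 → 7 → 11 → 16 → 22 → 29

Answer: 29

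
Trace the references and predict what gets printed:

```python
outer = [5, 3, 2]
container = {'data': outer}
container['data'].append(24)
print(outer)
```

Key concept: dict holds reference to list.
Step by step:
`outer = [5, 3, 2]` → outer = [5, 3, 2]
`container = {'data': outer}` → container = {'data': [5, 3, 2]}
`container['data'].append(24)` → outer = [5, 3, 2, 24]; container = {'data': [5, 3, 2, 24]}
`print(outer)` → prints [5, 3, 2, 24]

Answer: [5, 3, 2, 24]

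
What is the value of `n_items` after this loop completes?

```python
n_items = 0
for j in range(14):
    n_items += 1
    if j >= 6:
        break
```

Loop breaks when j reaches 6, n_items is 7
`n_items` takes the values: 0 → 1 → 2 → 3 → 4 → 5 → 6 → 7

Answer: 7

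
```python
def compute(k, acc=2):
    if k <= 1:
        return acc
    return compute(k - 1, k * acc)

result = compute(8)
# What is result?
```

Accumulator trace (n, acc): (8, 2) -> (7, 16) -> (6, 112) -> (5, 672) -> (4, 3360) -> (3, 13440) -> (2, 40320) -> (1, 80640) -> return 80640

Answer: 80640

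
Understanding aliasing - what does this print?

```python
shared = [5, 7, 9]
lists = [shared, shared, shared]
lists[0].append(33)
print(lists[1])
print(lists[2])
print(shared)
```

Key concept: list of same reference.
Step by step:
`shared = [5, 7, 9]` → shared = [5, 7, 9]
`lists = [shared, shared, shared]` → lists = [[5, 7, 9], [5, 7, 9], [5, 7, 9]]
`lists[0].append(33)` → shared = [5, 7, 9, 33]; lists = [[5, 7, 9, 33], [5, 7, 9, 33], [5, 7, 9, 33]]
`print(lists[1])` → prints [5, 7, 9, 33]
`print(lists[2])` → prints [5, 7, 9, 33]
`print(shared)` → prints [5, 7, 9, 33]

Answer:
[5, 7, 9, 33]
[5, 7, 9, 33]
[5, 7, 9, 33]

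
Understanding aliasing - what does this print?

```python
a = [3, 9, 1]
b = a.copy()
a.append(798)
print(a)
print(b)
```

Key concept: list.copy() creates independent copy.
Step by step:
`a = [3, 9, 1]` → a = [3, 9, 1]
`b = a.copy()` → b = [3, 9, 1]
`a.append(798)` → a = [3, 9, 1, 798]
`print(a)` → prints [3, 9, 1, 798]
`print(b)` → prints [3, 9, 1]

Answer:
[3, 9, 1, 798]
[3, 9, 1]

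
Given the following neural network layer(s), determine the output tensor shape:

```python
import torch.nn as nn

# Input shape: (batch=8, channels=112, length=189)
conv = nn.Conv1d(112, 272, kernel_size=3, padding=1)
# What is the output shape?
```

Input: (8, 112, 189) -> Output: (8, 272, 189)

Answer: (8, 272, 189)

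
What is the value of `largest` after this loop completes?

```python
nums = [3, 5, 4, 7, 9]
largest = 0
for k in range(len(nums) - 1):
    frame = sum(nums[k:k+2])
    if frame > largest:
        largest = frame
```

Max sum of 2-element window in [3, 5, 4, 7, 9]
`largest` takes the values: 0 → 8 → 9 → 11 → 16

Answer: 16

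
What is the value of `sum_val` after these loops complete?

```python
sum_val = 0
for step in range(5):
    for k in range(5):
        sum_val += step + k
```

Sum of all step+k for step,k in 5x5
`sum_val` takes the values: 0 → 1 → 3 → 6 → 10 → 11 → 13 → 16 → 20 → 25 → 27 → 30 → 34 → 39 → 45 → 48 → 52 → 57 → 63 → 70 → 74 → 79 → 85 → 92 → 100

Answer: 100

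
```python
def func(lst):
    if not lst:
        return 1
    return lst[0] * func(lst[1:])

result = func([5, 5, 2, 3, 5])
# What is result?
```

Product over [5, 5, 2, 3, 5] = 5 * 5 * 2 * 3 * 5 = 750

Answer: 750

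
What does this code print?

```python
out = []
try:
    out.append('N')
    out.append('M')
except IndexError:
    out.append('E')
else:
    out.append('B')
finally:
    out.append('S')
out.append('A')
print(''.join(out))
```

Execution trace: 'N' (try body) → 'M' (try body, no exception) → 'B' (else) → 'S' (finally) → 'A' (after the try/except). Output: NMBSA

Answer: NMBSA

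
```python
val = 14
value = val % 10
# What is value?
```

Trace:
`val = 14` → val = 14
`value = val % 10` → value = 4
So value = 4

Answer: 4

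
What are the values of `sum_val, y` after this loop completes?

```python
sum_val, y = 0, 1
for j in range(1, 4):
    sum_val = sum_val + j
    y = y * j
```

Sum and factorial of 1 to 3
`sum_val, y` takes the values: (0, 1) → (1, 1) → (3, 1) → (3, 2) → (6, 2) → (6, 6)

Answer: 6, 6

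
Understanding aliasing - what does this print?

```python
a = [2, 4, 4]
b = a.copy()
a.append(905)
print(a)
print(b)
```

Key concept: list.copy() creates independent copy.
Step by step:
`a = [2, 4, 4]` → a = [2, 4, 4]
`b = a.copy()` → b = [2, 4, 4]
`a.append(905)` → a = [2, 4, 4, 905]
`print(a)` → prints [2, 4, 4, 905]
`print(b)` → prints [2, 4, 4]

Answer:
[2, 4, 4, 905]
[2, 4, 4]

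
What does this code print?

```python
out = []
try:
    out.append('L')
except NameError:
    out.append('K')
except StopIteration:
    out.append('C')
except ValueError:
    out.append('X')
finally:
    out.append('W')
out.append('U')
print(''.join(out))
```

Execution trace: 'L' (try body, no exception) → 'W' (finally) → 'U' (after the try/except). Output: LWU

Answer: LWU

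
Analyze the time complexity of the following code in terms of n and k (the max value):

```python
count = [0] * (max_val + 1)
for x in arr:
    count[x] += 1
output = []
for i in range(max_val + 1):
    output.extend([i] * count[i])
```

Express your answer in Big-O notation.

This is Counting sort (k = max value). Time complexity: O(n + k).

Answer: O(n + k)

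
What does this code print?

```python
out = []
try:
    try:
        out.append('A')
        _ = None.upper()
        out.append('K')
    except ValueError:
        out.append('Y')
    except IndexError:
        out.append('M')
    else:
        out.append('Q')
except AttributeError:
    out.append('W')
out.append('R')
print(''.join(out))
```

Execution trace: 'A' (try body) → 'W' (outer except AttributeError) → 'R' (after the try/except). Output: AWR

Answer: AWR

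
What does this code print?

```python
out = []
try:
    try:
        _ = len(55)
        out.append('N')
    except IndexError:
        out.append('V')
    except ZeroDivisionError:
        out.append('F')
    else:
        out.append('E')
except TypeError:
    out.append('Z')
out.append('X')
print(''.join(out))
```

Execution trace: 'Z' (outer except TypeError) → 'X' (after the try/except). Output: ZX

Answer: ZX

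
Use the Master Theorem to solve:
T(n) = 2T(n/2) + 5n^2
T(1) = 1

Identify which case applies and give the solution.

a=2, b=2, f(n)=5n^2. log_2(2) = 1. Since c=2 > 1 and the regularity condition holds (2(n/2)^2 = (2/2^2)n^2 with 2/2^2 < 1), Case 3 applies: T(n) = Θ(f(n)) = O(n^2).

Answer: O(n^2) - Case 3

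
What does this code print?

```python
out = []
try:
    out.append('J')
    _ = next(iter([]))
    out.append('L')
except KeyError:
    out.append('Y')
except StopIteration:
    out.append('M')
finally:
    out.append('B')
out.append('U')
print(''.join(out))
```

Execution trace: 'J' (try body) → 'M' (except StopIteration) → 'B' (finally) → 'U' (after the try/except). Output: JMBU

Answer: JMBU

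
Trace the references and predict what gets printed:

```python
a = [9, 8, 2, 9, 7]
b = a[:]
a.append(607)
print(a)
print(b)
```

Key concept: slice [:] creates copy.
Step by step:
`a = [9, 8, 2, 9, 7]` → a = [9, 8, 2, 9, 7]
`b = a[:]` → b = [9, 8, 2, 9, 7]
`a.append(607)` → a = [9, 8, 2, 9, 7, 607]
`print(a)` → prints [9, 8, 2, 9, 7, 607]
`print(b)` → prints [9, 8, 2, 9, 7]

Answer:
[9, 8, 2, 9, 7, 607]
[9, 8, 2, 9, 7]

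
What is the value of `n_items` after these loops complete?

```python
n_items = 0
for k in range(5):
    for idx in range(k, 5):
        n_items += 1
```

Upper triangle: 5 + 4 + ... + 1
`n_items` takes the values: 0 → 1 → 2 → 3 → 4 → 5 → 6 → 7 → 8 → 9 → 10 → 11 → 12 → 13 → 14 → 15

Answer: 15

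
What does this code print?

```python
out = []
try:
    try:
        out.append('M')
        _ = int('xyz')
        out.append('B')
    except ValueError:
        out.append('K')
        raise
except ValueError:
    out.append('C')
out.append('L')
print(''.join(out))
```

Execution trace: 'M' (try body) → 'K' (except ValueError) → 'C' (outer except ValueError) → 'L' (after the try/except). Output: MKCL

Answer: MKCL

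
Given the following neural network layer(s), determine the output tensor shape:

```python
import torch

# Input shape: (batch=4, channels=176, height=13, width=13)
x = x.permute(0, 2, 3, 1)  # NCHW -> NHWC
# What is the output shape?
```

Input: (4, 176, 13, 13) -> Output: (4, 13, 13, 176)

Answer: (4, 13, 13, 176)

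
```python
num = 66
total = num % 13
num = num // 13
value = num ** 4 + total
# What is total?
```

Trace:
`num = 66` → num = 66
`total = num % 13` → total = 1
`num = num // 13` → num = 5
`value = num ** 4 + total` → value = 626
So total = 1

Answer: 1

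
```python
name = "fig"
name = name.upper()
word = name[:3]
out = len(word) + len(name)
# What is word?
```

Trace:
`name = "fig"` → name = 'fig'
`name = name.upper()` → name = 'FIG'
`word = name[:3]` → word = 'FIG'
`out = len(word) + len(name)` → out = 6
So word = 'FIG'

Answer: 'FIG'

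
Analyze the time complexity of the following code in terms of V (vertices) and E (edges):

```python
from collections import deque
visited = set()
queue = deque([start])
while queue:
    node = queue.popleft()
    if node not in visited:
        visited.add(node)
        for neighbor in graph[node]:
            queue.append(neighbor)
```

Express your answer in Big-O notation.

This is Breadth-first search on a graph. Time complexity: O(V + E).

Answer: O(V + E)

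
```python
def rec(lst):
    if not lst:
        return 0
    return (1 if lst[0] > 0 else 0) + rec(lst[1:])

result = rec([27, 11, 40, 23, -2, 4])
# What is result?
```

Count of positive elements in [27, 11, 40, 23, -2, 4] = 5

Answer: 5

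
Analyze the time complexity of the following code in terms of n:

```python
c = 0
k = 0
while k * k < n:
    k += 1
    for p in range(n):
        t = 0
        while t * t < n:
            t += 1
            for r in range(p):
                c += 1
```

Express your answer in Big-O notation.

Each loop level contributes: √n × n × √n × n. Multiplying the contributions gives O(n^3).

Answer: O(n^3)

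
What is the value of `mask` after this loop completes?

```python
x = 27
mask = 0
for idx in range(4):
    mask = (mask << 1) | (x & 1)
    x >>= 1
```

Reverse lowest 4 bits of 27
`mask` takes the values: 0 → 1 → 3 → 6 → 13

Answer: 13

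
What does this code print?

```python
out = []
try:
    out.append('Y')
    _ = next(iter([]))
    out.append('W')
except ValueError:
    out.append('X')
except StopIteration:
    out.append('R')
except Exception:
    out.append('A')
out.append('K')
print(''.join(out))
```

Execution trace: 'Y' (try body) → 'R' (except StopIteration) → 'K' (after the try/except). Output: YRK

Answer: YRK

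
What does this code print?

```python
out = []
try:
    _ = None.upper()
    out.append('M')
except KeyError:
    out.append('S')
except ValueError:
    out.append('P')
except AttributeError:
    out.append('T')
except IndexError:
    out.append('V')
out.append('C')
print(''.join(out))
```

Execution trace: 'T' (except AttributeError) → 'C' (after the try/except). Output: TC

Answer: TC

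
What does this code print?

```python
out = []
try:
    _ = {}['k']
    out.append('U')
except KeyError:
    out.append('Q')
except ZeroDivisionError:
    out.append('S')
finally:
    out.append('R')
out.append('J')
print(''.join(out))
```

Execution trace: 'Q' (except KeyError) → 'R' (finally) → 'J' (after the try/except). Output: QRJ

Answer: QRJ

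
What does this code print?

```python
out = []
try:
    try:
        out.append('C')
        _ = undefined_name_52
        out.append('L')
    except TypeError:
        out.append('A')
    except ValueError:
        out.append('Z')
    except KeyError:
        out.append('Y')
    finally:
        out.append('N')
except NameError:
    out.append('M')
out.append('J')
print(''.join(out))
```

Execution trace: 'C' (try body) → 'N' (finally) → 'M' (outer except NameError) → 'J' (after the try/except). Output: CNMJ

Answer: CNMJ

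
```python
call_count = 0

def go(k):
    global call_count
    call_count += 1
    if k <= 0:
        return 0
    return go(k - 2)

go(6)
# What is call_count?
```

Linear recursion stepping by 2: 4 calls from k=6 down to ≤0.

Answer: 4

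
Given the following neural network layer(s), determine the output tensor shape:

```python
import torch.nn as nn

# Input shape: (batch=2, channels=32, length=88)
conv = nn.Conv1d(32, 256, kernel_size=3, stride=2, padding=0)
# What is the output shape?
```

Input: (2, 32, 88) -> Output: (2, 256, 43)

Answer: (2, 256, 43)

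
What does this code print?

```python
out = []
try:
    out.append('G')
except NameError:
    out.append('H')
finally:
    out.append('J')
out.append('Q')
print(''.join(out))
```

Execution trace: 'G' (try body, no exception) → 'J' (finally) → 'Q' (after the try/except). Output: GJQ

Answer: GJQ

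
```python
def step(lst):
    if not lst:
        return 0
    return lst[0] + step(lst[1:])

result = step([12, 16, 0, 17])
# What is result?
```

12 + 16 + 0 + 17 + 0 = 45

Answer: 45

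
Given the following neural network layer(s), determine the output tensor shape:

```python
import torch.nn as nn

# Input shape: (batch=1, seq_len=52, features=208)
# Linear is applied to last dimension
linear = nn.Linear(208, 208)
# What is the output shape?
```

Input: (1, 52, 208) -> Output: (1, 52, 208)

Answer: (1, 52, 208)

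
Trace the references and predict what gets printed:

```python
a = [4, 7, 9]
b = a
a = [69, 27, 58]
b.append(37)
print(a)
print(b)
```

Key concept: rebinding vs mutation: a is rebound to a new list, b still points at the original.
Step by step:
`a = [4, 7, 9]` → a = [4, 7, 9]
`b = a` → b = [4, 7, 9] (same object as a)
`a = [69, 27, 58]` → a = [69, 27, 58]
`b.append(37)` → b = [4, 7, 9, 37]
`print(a)` → prints [69, 27, 58]
`print(b)` → prints [4, 7, 9, 37]

Answer:
[69, 27, 58]
[4, 7, 9, 37]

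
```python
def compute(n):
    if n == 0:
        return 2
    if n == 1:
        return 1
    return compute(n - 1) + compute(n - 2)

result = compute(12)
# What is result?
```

Build up from base cases: compute(0)=2, compute(1)=1, compute(2)=3, compute(3)=4, compute(4)=7, compute(5)=11, compute(6)=18, ..., compute(12)=322

Answer: 322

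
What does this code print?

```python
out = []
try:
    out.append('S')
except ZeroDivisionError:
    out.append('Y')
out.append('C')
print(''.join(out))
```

Execution trace: 'S' (try body, no exception) → 'C' (after the try/except). Output: SC

Answer: SC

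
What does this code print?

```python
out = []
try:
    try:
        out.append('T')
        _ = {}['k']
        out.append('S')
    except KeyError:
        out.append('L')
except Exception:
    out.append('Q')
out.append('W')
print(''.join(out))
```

Execution trace: 'T' (inner try body) → 'L' (inner except KeyError) → 'W' (after the try/except). Output: TLW

Answer: TLW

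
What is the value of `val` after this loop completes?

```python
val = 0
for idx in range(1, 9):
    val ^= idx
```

XOR of 1 to 8
`val` takes the values: 0 → 1 → 3 → 0 → 4 → 1 → 7 → 0 → 8

Answer: 8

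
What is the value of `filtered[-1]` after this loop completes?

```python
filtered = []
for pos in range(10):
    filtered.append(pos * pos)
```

Last element of squares 0 to 9
`filtered` takes the values: [] → [0] → [0, 1] → [0, 1, 4] → [0, 1, 4, 9] → [0, 1, 4, 9, 16] → [0, 1, 4, 9, 16, 25] → [0, 1, 4, 9, 16, 25, 36] → [0, 1, 4, 9, 16, 25, 36, 49] → [0, 1, 4, 9, 16, 25, 36, 49, 64] → [0, 1, 4, 9, 16, 25, 36, 49, 64, 81]
So `filtered[-1]` = 81

Answer: 81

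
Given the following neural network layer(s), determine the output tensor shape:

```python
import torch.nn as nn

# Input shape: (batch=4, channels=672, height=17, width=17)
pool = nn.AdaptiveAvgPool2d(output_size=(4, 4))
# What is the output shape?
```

Input: (4, 672, 17, 17) -> Output: (4, 672, 4, 4)

Answer: (4, 672, 4, 4)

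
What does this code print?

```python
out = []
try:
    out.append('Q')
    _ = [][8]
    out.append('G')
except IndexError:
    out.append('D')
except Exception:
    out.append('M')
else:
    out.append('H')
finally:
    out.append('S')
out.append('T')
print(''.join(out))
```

Execution trace: 'Q' (try body) → 'D' (except IndexError) → 'S' (finally) → 'T' (after the try/except). Output: QDST

Answer: QDST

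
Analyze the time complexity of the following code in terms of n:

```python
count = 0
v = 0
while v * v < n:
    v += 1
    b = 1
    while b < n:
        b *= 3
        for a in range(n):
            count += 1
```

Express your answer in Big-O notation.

Each loop level contributes: √n × log n × n. Multiplying the contributions gives O(n√n log n).

Answer: O(n√n log n)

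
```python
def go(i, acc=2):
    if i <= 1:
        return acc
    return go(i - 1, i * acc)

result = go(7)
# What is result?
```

Accumulator trace (n, acc): (7, 2) -> (6, 14) -> (5, 84) -> (4, 420) -> (3, 1680) -> (2, 5040) -> (1, 10080) -> return 10080

Answer: 10080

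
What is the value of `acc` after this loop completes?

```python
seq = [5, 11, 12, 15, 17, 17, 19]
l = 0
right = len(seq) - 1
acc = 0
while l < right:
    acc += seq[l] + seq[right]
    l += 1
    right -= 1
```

Sum of pairs from ends
`acc` takes the values: 0 → 24 → 52 → 81

Answer: 81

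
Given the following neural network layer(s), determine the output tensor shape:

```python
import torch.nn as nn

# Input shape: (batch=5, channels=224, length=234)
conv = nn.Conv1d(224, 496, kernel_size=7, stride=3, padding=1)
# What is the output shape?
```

Input: (5, 224, 234) -> Output: (5, 496, 77)

Answer: (5, 496, 77)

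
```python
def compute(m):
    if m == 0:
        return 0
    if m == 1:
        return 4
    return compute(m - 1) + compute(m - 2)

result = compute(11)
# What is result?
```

Build up from base cases: compute(0)=0, compute(1)=4, compute(2)=4, compute(3)=8, compute(4)=12, compute(5)=20, compute(6)=32, ..., compute(11)=356

Answer: 356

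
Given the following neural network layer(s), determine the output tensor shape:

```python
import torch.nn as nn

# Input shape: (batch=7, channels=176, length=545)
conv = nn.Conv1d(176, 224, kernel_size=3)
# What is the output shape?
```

Input: (7, 176, 545) -> Output: (7, 224, 543)

Answer: (7, 224, 543)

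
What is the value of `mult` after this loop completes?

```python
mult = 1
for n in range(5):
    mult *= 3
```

3^5 = 243
`mult` takes the values: 1 → 3 → 9 → 27 → 81 → 243

Answer: 243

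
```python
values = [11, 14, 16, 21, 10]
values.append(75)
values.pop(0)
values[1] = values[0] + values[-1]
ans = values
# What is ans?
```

Trace:
`values = [11, 14, 16, 21, 10]` → values = [11, 14, 16, 21, 10]
`values.append(75)` → values = [11, 14, 16, 21, 10, 75]
`values.pop(0)` → values = [14, 16, 21, 10, 75]
`values[1] = values[0] + values[-1]` → values = [14, 89, 21, 10, 75]
`ans = values` → ans = [14, 89, 21, 10, 75]
So ans = [14, 89, 21, 10, 75]

Answer: [14, 89, 21, 10, 75]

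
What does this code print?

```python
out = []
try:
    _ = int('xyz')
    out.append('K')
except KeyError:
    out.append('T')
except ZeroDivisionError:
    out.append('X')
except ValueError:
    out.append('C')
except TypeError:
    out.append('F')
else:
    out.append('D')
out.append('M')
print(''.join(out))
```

Execution trace: 'C' (except ValueError) → 'M' (after the try/except). Output: CM

Answer: CM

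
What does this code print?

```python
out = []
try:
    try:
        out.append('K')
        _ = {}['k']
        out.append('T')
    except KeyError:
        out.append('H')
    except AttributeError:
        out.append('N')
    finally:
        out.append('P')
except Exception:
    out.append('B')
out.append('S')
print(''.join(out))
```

Execution trace: 'K' (inner try body) → 'H' (inner except KeyError) → 'P' (inner finally) → 'S' (after the try/except). Output: KHPS

Answer: KHPS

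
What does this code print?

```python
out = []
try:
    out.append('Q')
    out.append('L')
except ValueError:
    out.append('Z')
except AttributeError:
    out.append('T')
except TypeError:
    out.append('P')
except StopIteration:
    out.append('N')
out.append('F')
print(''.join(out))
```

Execution trace: 'Q' (try body) → 'L' (try body, no exception) → 'F' (after the try/except). Output: QLF

Answer: QLF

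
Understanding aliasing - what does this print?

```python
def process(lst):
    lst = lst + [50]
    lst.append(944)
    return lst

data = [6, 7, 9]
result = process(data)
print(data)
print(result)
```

Key concept: rebinding parameter vs mutation.
Step by step:
`data = [6, 7, 9]` → data = [6, 7, 9]
`result = process(data)` → result = [6, 7, 9, 50, 944]
`print(data)` → prints [6, 7, 9]
`print(result)` → prints [6, 7, 9, 50, 944]

Answer:
[6, 7, 9]
[6, 7, 9, 50, 944]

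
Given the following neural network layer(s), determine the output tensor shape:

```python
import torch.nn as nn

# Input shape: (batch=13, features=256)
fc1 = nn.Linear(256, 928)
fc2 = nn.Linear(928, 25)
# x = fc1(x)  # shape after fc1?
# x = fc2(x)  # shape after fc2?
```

Input: (13, 256) -> after fc1: (13, 928) -> Output: (13, 25)

Answer: (13, 25)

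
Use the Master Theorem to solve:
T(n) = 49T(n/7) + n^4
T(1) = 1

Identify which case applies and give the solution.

a=49, b=7, f(n)=n^4. log_7(49) = 2. Since c=4 > 2 and the regularity condition holds (49(n/7)^4 = (49/7^4)n^4 with 49/7^4 < 1), Case 3 applies: T(n) = Θ(f(n)) = O(n^4).

Answer: O(n^4) - Case 3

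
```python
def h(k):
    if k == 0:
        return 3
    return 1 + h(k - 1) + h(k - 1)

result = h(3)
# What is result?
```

h(k) = 1 + 2·h(k-1), h(0)=3. Closed form: (3+1)·2^3 - 1 = 31.

Answer: 31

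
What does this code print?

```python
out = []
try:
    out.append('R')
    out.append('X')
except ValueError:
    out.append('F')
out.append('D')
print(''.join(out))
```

Execution trace: 'R' (try body) → 'X' (try body, no exception) → 'D' (after the try/except). Output: RXD

Answer: RXD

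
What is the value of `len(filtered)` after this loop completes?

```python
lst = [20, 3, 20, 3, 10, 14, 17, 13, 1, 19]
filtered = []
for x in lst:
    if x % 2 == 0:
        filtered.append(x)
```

Count even numbers in [20, 3, 20, 3, 10, 14, 17, 13, 1, 19]
`filtered` takes the values: [] → [20] → [20, 20] → [20, 20, 10] → [20, 20, 10, 14]
So `len(filtered)` = 4

Answer: 4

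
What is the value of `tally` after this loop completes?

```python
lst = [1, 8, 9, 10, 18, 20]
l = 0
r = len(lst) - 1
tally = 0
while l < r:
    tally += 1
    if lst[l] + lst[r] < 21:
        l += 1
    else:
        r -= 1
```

Steps to find pair summing to 21
`tally` takes the values: 0 → 1 → 2 → 3 → 4 → 5

Answer: 5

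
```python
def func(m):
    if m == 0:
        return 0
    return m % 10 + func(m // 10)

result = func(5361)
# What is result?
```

Sum of digits of 5361: 1 + 6 + 3 + 5 = 15

Answer: 15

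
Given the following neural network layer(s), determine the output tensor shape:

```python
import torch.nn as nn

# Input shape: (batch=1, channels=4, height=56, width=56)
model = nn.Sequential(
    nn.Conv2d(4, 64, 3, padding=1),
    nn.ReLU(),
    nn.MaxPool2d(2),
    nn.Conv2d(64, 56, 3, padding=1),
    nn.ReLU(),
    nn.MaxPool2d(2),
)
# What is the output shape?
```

Input: (1, 4, 56, 56) -> after first Conv2d: (1, 64, 56, 56) -> after first MaxPool2d: (1, 64, 28, 28) -> after second Conv2d: (1, 56, 28, 28) -> Output: (1, 56, 14, 14)

Answer: (1, 56, 14, 14)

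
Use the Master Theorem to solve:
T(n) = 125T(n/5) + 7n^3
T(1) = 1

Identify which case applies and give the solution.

a=125, b=5, f(n)=7n^3. log_5(125) = 3. Since c=3 = 3, Case 2 applies: T(n) = Θ(n^log_b(a) · log n) = O(n^3 log n).

Answer: O(n^3 log n) - Case 2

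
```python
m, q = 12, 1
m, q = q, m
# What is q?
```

Trace:
`m, q = 12, 1` → m = 12; q = 1
`m, q = q, m` → m = 1; q = 12
So q = 12

Answer: 12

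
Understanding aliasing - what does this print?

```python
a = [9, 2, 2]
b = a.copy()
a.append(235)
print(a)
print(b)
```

Key concept: list.copy() creates independent copy.
Step by step:
`a = [9, 2, 2]` → a = [9, 2, 2]
`b = a.copy()` → b = [9, 2, 2]
`a.append(235)` → a = [9, 2, 2, 235]
`print(a)` → prints [9, 2, 2, 235]
`print(b)` → prints [9, 2, 2]

Answer:
[9, 2, 2, 235]
[9, 2, 2]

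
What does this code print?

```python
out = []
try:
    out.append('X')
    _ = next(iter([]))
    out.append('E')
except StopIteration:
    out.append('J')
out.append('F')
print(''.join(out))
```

Execution trace: 'X' (try body) → 'J' (except StopIteration) → 'F' (after the try/except). Output: XJF

Answer: XJF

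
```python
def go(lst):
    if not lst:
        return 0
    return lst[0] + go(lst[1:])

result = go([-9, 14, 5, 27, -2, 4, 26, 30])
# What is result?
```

(-9) + 14 + 5 + 27 + (-2) + 4 + 26 + 30 + 0 = 95

Answer: 95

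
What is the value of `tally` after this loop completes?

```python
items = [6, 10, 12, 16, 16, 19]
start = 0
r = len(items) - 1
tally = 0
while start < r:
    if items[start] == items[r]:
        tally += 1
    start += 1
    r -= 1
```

Count matching pairs from ends
`tally` takes the values: 0

Answer: 0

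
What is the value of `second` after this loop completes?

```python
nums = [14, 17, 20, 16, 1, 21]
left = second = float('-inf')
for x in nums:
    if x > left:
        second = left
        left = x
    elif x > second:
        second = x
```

Second largest (with repeats) in [14, 17, 20, 16, 1, 21]
`second` takes the values: -inf → 14 → 17 → 20

Answer: 20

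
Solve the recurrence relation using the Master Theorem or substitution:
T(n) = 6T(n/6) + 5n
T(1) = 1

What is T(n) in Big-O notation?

By Master Theorem: a=6, b=6, f(n)=5n. Since log_6(6) = 1 and f(n) = Θ(n^1), Case 2 applies. T(n) = O(n log n).

Answer: O(n log n)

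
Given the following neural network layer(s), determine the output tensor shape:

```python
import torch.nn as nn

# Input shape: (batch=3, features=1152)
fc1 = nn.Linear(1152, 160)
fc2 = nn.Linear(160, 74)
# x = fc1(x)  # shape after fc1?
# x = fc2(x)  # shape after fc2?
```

Input: (3, 1152) -> after fc1: (3, 160) -> Output: (3, 74)

Answer: (3, 74)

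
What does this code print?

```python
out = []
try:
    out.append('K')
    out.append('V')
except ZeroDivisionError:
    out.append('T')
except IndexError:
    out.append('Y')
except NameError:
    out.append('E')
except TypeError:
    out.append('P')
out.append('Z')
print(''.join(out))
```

Execution trace: 'K' (try body) → 'V' (try body, no exception) → 'Z' (after the try/except). Output: KVZ

Answer: KVZ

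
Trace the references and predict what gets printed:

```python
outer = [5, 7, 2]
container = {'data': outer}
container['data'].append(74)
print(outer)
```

Key concept: dict holds reference to list.
Step by step:
`outer = [5, 7, 2]` → outer = [5, 7, 2]
`container = {'data': outer}` → container = {'data': [5, 7, 2]}
`container['data'].append(74)` → outer = [5, 7, 2, 74]; container = {'data': [5, 7, 2, 74]}
`print(outer)` → prints [5, 7, 2, 74]

Answer: [5, 7, 2, 74]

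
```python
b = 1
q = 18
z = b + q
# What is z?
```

Trace:
`b = 1` → b = 1
`q = 18` → q = 18
`z = b + q` → z = 19
So z = 19

Answer: 19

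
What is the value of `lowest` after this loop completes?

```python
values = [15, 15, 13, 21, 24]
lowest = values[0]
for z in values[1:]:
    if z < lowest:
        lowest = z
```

Minimum of [15, 15, 13, 21, 24]
`lowest` takes the values: 15 → 13

Answer: 13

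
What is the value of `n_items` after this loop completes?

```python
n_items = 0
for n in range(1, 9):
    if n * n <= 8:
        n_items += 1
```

Count numbers where n² ≤ 8
`n_items` takes the values: 0 → 1 → 2

Answer: 2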